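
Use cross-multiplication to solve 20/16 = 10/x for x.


Cross multiply: 20 × x = 16 × 10
20x = 160
x = 160 / 20
= 8.00

8.00


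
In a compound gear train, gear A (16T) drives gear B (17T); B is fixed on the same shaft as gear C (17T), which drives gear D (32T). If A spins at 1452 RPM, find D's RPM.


Stage 1: RPM_B = RPM_A × t_A/t_B = 1452 × 16/17 = 23232/17 ≈ 1366.59
B and C share a shaft → RPM_C = RPM_B
Stage 2: RPM_D = RPM_C × t_C/t_D = RPM_A × (t_A×t_C)/(t_B×t_D)
Overall ratio = (16×17)/(17×32) = 272/544
RPM_D = 1452 × 272/544 = 394944/544
= 726.00 RPM

726.00 RPM


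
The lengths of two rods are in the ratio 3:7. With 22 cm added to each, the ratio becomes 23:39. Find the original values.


Let A = 3k, B = 7k.
(3k + 22) / (7k + 22) = 23/39
Cross-multiply: 39(3k + 22) = 23(7k + 22)
117k + 858 = 161k + 506
117k - 161k = 506 - 858
-44k = -352
k = -352/-44 = 8
A = 3×8 = 24, B = 7×8 = 56
= A = 24, B = 56

A = 24, B = 56


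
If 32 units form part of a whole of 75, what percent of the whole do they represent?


Percentage = (part / whole) × 100
= (32 / 75) × 100
≈ 42.67%

42.67%


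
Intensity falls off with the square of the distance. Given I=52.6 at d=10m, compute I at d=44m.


I₁d₁² = I₂d₂²
I₂ = I₁ × (d₁/d₂)²
= 52.6 × (10/44)²
= 52.6 × 100/1936
= 5260/1936
≈ 2.7169

2.7169


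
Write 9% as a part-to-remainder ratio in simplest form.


9% means 9 parts out of 100; remainder = 91
Part : remainder = 9:91
GCD = 1
= 9:91

9:91


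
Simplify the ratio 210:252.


GCD(210, 252) = 42
210/42 : 252/42
= 5:6

5:6


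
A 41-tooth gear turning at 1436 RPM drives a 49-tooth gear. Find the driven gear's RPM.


Gear ratio = 41:49 = 41:49
RPM_B = RPM_A × (teeth_A / teeth_B)
= 1436 × (41/49)
= 1201.6 RPM

1201.6 RPM


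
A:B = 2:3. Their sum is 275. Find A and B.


Let A = 2k, B = 3k.
2k + 3k = 275
5k = 275 → k = 275/5 = 55
A = 2×55 = 110, B = 3×55 = 165
= A = 110, B = 165

A = 110, B = 165


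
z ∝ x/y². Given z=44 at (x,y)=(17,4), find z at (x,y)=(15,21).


z = k·x/y²
Solve for k using the known point: k = z·y²/x = 44×16/17 = 704/17 ≈ 41.4118
Now evaluate at x=15, y=21:
z = k × 15 / 441 = (704 × 15) / (17 × 441) = 10560/7497
≈ 1.4086

1.4086


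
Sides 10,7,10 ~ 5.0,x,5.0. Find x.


Scale factor = 5.0/10 = 0.5
Missing side = 7 × 0.5
= 3.5

3.5


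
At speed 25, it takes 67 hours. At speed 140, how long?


Inverse proportion: x × y = constant
k = 25 × 67 = 1675
y₂ = k / 140 = 1675 / 140
= 11.96

11.96


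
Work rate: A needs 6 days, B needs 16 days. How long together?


Rate of A = 1/6 per day
Rate of B = 1/16 per day
Combined rate = 1/6 + 1/16 = 22/96 ≈ 0.2292 per day
Days = 1 / combined rate = 96/22
≈ 4.36 days

4.36 days


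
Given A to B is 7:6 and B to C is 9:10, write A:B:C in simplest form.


Match B: multiply A:B by 9 → 63:54
Multiply B:C by 6 → 54:60
Combined: 63:54:60
GCD = 3
= 21:18:20

21:18:20


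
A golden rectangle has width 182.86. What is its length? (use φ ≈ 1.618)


φ = (1 + √5) / 2 ≈ 1.618
Length = width × φ = 182.86 × 1.618 = 295.86748
≈ 295.87

295.87


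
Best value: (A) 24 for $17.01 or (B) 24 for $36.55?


Deal A: $17.01/24 = $0.7088/unit
Deal B: $36.55/24 = $1.5229/unit
A is cheaper per unit
= Deal A

Deal A


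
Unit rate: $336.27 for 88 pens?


Unit rate = total / quantity
= 336.27 / 88
= $3.82 per unit

$3.82 per unit


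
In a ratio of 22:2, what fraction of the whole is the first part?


Total parts = 22 + 2 = 24
First part: 22/24 = 11/12
= 11/12

11/12


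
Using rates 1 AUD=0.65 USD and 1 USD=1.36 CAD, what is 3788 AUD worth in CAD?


Step 1: 3788 AUD × 0.65 = 2462.20 USD
Step 2: 2462.20 USD × 1.36 = 3348.59 CAD
Implied rate AUD→CAD = 0.65 × 1.36 = 0.8840
= 3348.59 CAD

3348.59 CAD


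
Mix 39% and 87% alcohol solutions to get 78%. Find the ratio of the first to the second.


Let x parts of 39% mix with y parts of 87%.
39x + 87y = 78(x + y)
39x + 87y = 78x + 78y
x(39 - 78) = y(78 - 87)
x/y = (87 - 78)/(78 - 39) = 9/39
Simplify: 3:13
= 3:13

3:13


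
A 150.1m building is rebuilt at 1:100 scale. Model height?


Model size = real / scale
= 150.1 / 100
= 1.5010 m

1.5010 m


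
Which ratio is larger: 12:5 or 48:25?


12/5 = 2.4000
48/25 = 1.9200
2.4000 > 1.9200, so 12:5 is greater
= 12:5

12:5


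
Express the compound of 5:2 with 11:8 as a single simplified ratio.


Compound ratio = (5×11) : (2×8)
= 55:16
GCD = 1
= 55:16

55:16


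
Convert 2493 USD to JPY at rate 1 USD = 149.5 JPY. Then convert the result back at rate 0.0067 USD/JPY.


Amount × rate = 2493 × 149.5 = 372703.50 JPY
Round-trip: 372703.50 × 0.0067 = 2497.11 USD
= 372703.50 JPY, then 2497.11 USD

372703.50 JPY, then 2497.11 USD


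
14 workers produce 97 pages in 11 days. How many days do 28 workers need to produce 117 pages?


Days ∝ work / workers, so d₂ = d₁ × (m₁/m₂) × (w₂/w₁)
Workers factor (inverse): 14/28 = 0.5000
Work factor (direct): 117/97 ≈ 1.2062
d₂ = 11 × 14/28 × 117/97 = (11 × 14 × 117) / (28 × 97) = 18018/2716
≈ 6.63 days

6.63 days


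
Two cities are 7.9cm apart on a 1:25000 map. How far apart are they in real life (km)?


Real distance = map distance × scale
= 7.9cm × 25000
= 197500 cm = 1975.0 m
= 1.975 km

1.975 km


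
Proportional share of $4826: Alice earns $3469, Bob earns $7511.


Total income = 3469 + 7511 = $10980
Alice: $4826 × 3469/10980 = $1524.72
Bob: $4826 × 7511/10980 = $3301.28
= Alice: $1524.72, Bob: $3301.28

Alice: $1524.72, Bob: $3301.28


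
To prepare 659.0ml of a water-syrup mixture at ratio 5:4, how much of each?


Total parts = 5 + 4 = 9
water: 659.0 × 5/9 = 366.1ml
syrup: 659.0 × 4/9 = 292.9ml
= 366.1ml and 292.9ml

366.1ml and 292.9ml


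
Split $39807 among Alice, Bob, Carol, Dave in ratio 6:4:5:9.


Total parts = 6 + 4 + 5 + 9 = 24
Alice: 39807 × 6/24 = 9951.75
Bob: 39807 × 4/24 = 6634.50
Carol: 39807 × 5/24 = 8293.13
Dave: 39807 × 9/24 = 14927.63
= Alice: $9951.75, Bob: $6634.50, Carol: $8293.13, Dave: $14927.63

Alice: $9951.75, Bob: $6634.50, Carol: $8293.13, Dave: $14927.63


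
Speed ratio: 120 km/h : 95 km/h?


Ratio = 120:95
GCD = 5
Simplified = 24:19
Time ratio (same distance) = 19:24
Speed ratio = 24:19

24:19


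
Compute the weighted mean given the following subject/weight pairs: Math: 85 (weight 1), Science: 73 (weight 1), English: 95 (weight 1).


Numerator = 85×1 + 73×1 + 95×1
= 85 + 73 + 95
= 253
Total weight = 3
Weighted avg = 253/3
= 84.33

84.33


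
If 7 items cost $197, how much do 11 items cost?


Direct proportion: y/x = constant
k = 197/7 ≈ 28.1429
y₂ = k × 11 = 197 × 11 / 7 = 2167/7
≈ 309.57

309.57


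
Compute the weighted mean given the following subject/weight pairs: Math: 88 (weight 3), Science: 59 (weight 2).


Numerator = 88×3 + 59×2
= 264 + 118
= 382
Total weight = 5
Weighted avg = 382/5
= 76.40

76.40


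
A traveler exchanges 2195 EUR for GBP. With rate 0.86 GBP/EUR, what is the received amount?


Amount × rate = 2195 × 0.86
= 1887.70 GBP

1887.70 GBP


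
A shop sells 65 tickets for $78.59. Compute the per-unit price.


Unit rate = total / quantity
= 78.59 / 65
= $1.21 per unit

$1.21 per unit


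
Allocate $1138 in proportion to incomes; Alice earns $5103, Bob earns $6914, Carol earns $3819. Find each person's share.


Total income = 5103 + 6914 + 3819 = $15836
Alice: $1138 × 5103/15836 = $366.71
Bob: $1138 × 6914/15836 = $496.85
Carol: $1138 × 3819/15836 = $274.44
= Alice: $366.71, Bob: $496.85, Carol: $274.44

Alice: $366.71, Bob: $496.85, Carol: $274.44


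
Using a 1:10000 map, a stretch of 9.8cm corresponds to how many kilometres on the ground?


Real distance = map distance × scale
= 9.8cm × 10000
= 98000 cm = 980.0 m
= 0.980 km

0.980 km


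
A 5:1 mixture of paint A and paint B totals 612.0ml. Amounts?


Total parts = 5 + 1 = 6
paint A: 612.0 × 5/6 = 510.0ml
paint B: 612.0 × 1/6 = 102.0ml
= 510.0ml and 102.0ml

510.0ml and 102.0ml


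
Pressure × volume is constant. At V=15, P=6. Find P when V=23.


Inverse proportion: x × y = constant
k = 15 × 6 = 90
y₂ = k / 23 = 90 / 23
= 3.91

3.91


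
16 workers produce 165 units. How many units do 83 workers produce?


Direct proportion: y/x = constant
k = 165/16 = 10.3125
y₂ = k × 83 = 165 × 83 / 16 = 13695/16
≈ 855.94

855.94


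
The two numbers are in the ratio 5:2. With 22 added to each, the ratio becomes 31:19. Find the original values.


Let A = 5k, B = 2k.
(5k + 22) / (2k + 22) = 31/19
Cross-multiply: 19(5k + 22) = 31(2k + 22)
95k + 418 = 62k + 682
95k - 62k = 682 - 418
33k = 264
k = 264/33 = 8
A = 5×8 = 40, B = 2×8 = 16
= A = 40, B = 16

A = 40, B = 16


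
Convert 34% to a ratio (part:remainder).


34% means 34 parts out of 100; remainder = 66
Part : remainder = 34:66
GCD = 2
= 17:33

17:33


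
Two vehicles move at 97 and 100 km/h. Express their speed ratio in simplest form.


Ratio = 97:100
GCD = 1
Simplified = 97:100
Time ratio (same distance) = 100:97
Speed ratio = 97:100

97:100


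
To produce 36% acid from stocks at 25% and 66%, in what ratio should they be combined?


Let x parts of 25% mix with y parts of 66%.
25x + 66y = 36(x + y)
25x + 66y = 36x + 36y
x(25 - 36) = y(36 - 66)
x/y = (66 - 36)/(36 - 25) = 30/11
Simplify: 30:11
= 30:11

30:11


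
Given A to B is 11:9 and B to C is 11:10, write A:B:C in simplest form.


Match B: multiply A:B by 11 → 121:99
Multiply B:C by 9 → 99:90
Combined: 121:99:90
GCD = 1
= 121:99:90

121:99:90


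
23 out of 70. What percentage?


Percentage = (part / whole) × 100
= (23 / 70) × 100
≈ 32.86%

32.86%


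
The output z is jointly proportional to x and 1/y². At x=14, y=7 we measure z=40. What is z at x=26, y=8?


z = k·x/y²
Solve for k using the known point: k = z·y²/x = 40×49/14 = 1960/14 = 140.0000
Now evaluate at x=26, y=8:
z = k × 26 / 64 = (1960 × 26) / (14 × 64) = 50960/896
= 56.8750

56.8750


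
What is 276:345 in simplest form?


GCD(276, 345) = 69
276/69 : 345/69
= 4:5

4:5


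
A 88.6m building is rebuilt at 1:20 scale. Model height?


Model size = real / scale
= 88.6 / 20
= 4.4300 m

4.4300 m


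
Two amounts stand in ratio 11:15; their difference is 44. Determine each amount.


Let A = 11k, B = 15k.
15k - 11k = 44
4k = 44 → k = 44/4 = 11
A = 11×11 = 121, B = 15×11 = 165
= A = 121, B = 165

A = 121, B = 165


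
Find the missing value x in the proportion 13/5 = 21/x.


Cross multiply: 13 × x = 5 × 21
13x = 105
x = 105 / 13
= 8.08

8.08


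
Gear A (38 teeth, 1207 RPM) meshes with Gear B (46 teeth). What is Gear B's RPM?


Gear ratio = 38:46 = 19:23
RPM_B = RPM_A × (teeth_A / teeth_B)
= 1207 × (38/46)
= 997.1 RPM

997.1 RPM


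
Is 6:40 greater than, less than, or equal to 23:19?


6/40 = 0.1500
23/19 = 1.2105
0.1500 < 1.2105, so 6:40 is less
= less than

less than


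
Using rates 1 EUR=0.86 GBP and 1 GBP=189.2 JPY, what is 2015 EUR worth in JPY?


Step 1: 2015 EUR × 0.86 = 1732.90 GBP
Step 2: 1732.90 GBP × 189.2 = 327864.68 JPY
Implied rate EUR→JPY = 0.86 × 189.2 = 162.7120
= 327864.68 JPY

327864.68 JPY


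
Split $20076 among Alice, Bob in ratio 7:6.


Total parts = 7 + 6 = 13
Alice: 20076 × 7/13 = 10810.15
Bob: 20076 × 6/13 = 9265.85
= Alice: $10810.15, Bob: $9265.85

Alice: $10810.15, Bob: $9265.85


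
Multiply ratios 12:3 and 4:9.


Compound ratio = (12×4) : (3×9)
= 48:27
GCD = 3
= 16:9

16:9


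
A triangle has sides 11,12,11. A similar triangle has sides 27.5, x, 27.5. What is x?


Scale factor = 27.5/11 = 2.5
Missing side = 12 × 2.5
= 30.0

30.0


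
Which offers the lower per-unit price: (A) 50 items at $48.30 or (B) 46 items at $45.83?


Deal A: $48.30/50 = $0.9660/unit
Deal B: $45.83/46 = $0.9963/unit
A is cheaper per unit
= Deal A

Deal A


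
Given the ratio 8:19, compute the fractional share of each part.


Total parts = 8 + 19 = 27
First part: 8/27 = 8/27
Second part: 19/27 = 19/27
= 8/27 and 19/27

8/27 and 19/27


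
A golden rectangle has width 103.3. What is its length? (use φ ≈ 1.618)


φ = (1 + √5) / 2 ≈ 1.618
Length = width × φ = 103.3 × 1.618 = 167.1394
≈ 167.14

167.14


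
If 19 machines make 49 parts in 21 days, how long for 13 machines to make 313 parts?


Days ∝ work / workers, so d₂ = d₁ × (m₁/m₂) × (w₂/w₁)
Workers factor (inverse): 19/13 ≈ 1.4615
Work factor (direct): 313/49 ≈ 6.3878
d₂ = 21 × 19/13 × 313/49 = (21 × 19 × 313) / (13 × 49) = 124887/637
≈ 196.05 days

196.05 days


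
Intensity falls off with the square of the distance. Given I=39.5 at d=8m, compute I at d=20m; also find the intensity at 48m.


I₁d₁² = I₂d₂²
I at 20m = 39.5 × (8/20)² = 39.5 × 64/400 = 2528/400 = 6.3200
I at 48m = 39.5 × (8/48)² = 39.5 × 64/2304 = 2528/2304 ≈ 1.0972
= 6.3200 and 1.0972

6.3200 and 1.0972


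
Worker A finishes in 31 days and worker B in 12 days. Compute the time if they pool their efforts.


Rate of A = 1/31 per day
Rate of B = 1/12 per day
Combined rate = 1/31 + 1/12 = 43/372 ≈ 0.1156 per day
Days = 1 / combined rate = 372/43
≈ 8.65 days

8.65 days


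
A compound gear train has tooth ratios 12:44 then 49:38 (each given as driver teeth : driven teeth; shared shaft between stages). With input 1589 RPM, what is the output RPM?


Stage 1: RPM_B = RPM_A × t_A/t_B = 1589 × 12/44 = 19068/44 ≈ 433.36
B and C share a shaft → RPM_C = RPM_B
Stage 2: RPM_D = RPM_C × t_C/t_D = RPM_A × (t_A×t_C)/(t_B×t_D)
Overall ratio = (12×49)/(44×38) = 588/1672
RPM_D = 1589 × 588/1672 = 934332/1672
≈ 558.81 RPM

558.81 RPM


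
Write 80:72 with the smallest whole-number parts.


GCD(80, 72) = 8
80/8 : 72/8
= 10:9

10:9


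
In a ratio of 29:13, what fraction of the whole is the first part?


Total parts = 29 + 13 = 42
First part: 29/42 = 29/42
= 29/42

29/42


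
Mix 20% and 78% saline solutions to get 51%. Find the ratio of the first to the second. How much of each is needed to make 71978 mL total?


Let x parts of 20% mix with y parts of 78%.
20x + 78y = 51(x + y)
20x + 78y = 51x + 51y
x(20 - 51) = y(51 - 78)
x/y = (78 - 51)/(51 - 20) = 27/31
Simplify: 27:31
Total parts = 58; one part = 71978/58 = 1241.00 mL
20% solution: 27×1241.00 = 33507.00 mL
78% solution: 31×1241.00 = 38471.00 mL
= ratio 27:31; 33507.00 mL and 38471.00 mL

ratio 27:31; 33507.00 mL and 38471.00 mL


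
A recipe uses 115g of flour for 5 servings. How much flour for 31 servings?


Direct proportion: y/x = constant
k = 115/5 = 23.0000
y₂ = k × 31 = 115 × 31 / 5 = 3565/5
= 713.00

713.00


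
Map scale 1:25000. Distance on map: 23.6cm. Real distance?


Real distance = map distance × scale
= 23.6cm × 25000
= 590000 cm = 5900.0 m
= 5.900 km

5.900 km


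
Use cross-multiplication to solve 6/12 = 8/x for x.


Cross multiply: 6 × x = 12 × 8
6x = 96
x = 96 / 6
= 16.00

16.00


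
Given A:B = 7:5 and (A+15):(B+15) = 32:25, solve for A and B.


Let A = 7k, B = 5k.
(7k + 15) / (5k + 15) = 32/25
Cross-multiply: 25(7k + 15) = 32(5k + 15)
175k + 375 = 160k + 480
175k - 160k = 480 - 375
15k = 105
k = 105/15 = 7
A = 7×7 = 49, B = 5×7 = 35
= A = 49, B = 35

A = 49, B = 35


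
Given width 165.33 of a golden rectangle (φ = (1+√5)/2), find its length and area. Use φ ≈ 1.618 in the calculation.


φ = (1 + √5) / 2 ≈ 1.618
Length = width × φ = 165.33 × 1.618 = 267.50394
≈ 267.50
Area = width × length = 165.33 × 267.50394 = 44226.4264002 ≈ 44226.43
= Length: 267.50, Area: 44226.43

Length: 267.50, Area: 44226.43


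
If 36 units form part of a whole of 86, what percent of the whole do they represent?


Percentage = (part / whole) × 100
= (36 / 86) × 100
≈ 41.86%

41.86%


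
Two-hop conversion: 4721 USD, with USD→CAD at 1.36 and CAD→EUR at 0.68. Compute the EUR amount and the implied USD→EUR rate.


Step 1: 4721 USD × 1.36 = 6420.56 CAD
Step 2: 6420.56 CAD × 0.68 = 4365.98 EUR
Implied rate USD→EUR = 1.36 × 0.68 = 0.9248
= 4365.98 EUR; implied rate 0.9248 EUR/USD

4365.98 EUR; implied rate 0.9248 EUR/USD


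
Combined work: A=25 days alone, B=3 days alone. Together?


Rate of A = 1/25 per day
Rate of B = 1/3 per day
Combined rate = 1/25 + 1/3 = 28/75 ≈ 0.3733 per day
Days = 1 / combined rate = 75/28
≈ 2.68 days

2.68 days


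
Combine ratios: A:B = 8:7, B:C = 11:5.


Match B: multiply A:B by 11 → 88:77
Multiply B:C by 7 → 77:35
Combined: 88:77:35
GCD = 1
= 88:77:35

88:77:35


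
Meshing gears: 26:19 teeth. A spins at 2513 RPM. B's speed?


Gear ratio = 26:19 = 26:19
RPM_B = RPM_A × (teeth_A / teeth_B)
= 2513 × (26/19)
= 3438.8 RPM

3438.8 RPM


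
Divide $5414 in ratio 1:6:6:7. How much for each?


Total parts = 1 + 6 + 6 + 7 = 20
Part 1: 5414 × 1/20 = 270.70
Part 2: 5414 × 6/20 = 1624.20
Part 3: 5414 × 6/20 = 1624.20
Part 4: 5414 × 7/20 = 1894.90
= Part 1: $270.70, Part 2: $1624.20, Part 3: $1624.20, Part 4: $1894.90

Part 1: $270.70, Part 2: $1624.20, Part 3: $1624.20, Part 4: $1894.90


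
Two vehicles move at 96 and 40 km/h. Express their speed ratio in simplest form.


Ratio = 96:40
GCD = 8
Simplified = 12:5
Time ratio (same distance) = 5:12
Speed ratio = 12:5

12:5


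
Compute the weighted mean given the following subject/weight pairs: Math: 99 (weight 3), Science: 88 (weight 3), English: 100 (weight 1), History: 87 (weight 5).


Numerator = 99×3 + 88×3 + 100×1 + 87×5
= 297 + 264 + 100 + 435
= 1096
Total weight = 12
Weighted avg = 1096/12
= 91.33

91.33


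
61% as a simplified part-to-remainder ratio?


61% means 61 parts out of 100; remainder = 39
Part : remainder = 61:39
GCD = 1
= 61:39

61:39


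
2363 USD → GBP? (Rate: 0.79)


Amount × rate = 2363 × 0.79
= 1866.77 GBP

1866.77 GBP


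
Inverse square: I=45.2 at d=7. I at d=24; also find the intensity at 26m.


I₁d₁² = I₂d₂²
I at 24m = 45.2 × (7/24)² = 45.2 × 49/576 = 2214.8/576 ≈ 3.8451
I at 26m = 45.2 × (7/26)² = 45.2 × 49/676 = 2214.8/676 ≈ 3.2763
= 3.8451 and 3.2763

3.8451 and 3.2763


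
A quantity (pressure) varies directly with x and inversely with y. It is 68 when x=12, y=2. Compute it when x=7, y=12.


z = k·x/y
Solve for k using the known point: k = z·y/x = 68×2/12 = 136/12 ≈ 11.3333
Now evaluate at x=7, y=12:
z = k × 7 / 12 = (136 × 7) / (12 × 12) = 952/144
≈ 6.6111

6.6111


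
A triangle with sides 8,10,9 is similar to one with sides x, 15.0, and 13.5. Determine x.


Scale factor = 15.0/10 = 1.5
Missing side = 8 × 1.5
= 12.0

12.0


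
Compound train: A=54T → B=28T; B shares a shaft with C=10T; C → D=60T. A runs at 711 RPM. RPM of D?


Stage 1: RPM_B = RPM_A × t_A/t_B = 711 × 54/28 = 38394/28 ≈ 1371.21
B and C share a shaft → RPM_C = RPM_B
Stage 2: RPM_D = RPM_C × t_C/t_D = RPM_A × (t_A×t_C)/(t_B×t_D)
Overall ratio = (54×10)/(28×60) = 540/1680
RPM_D = 711 × 540/1680 = 383940/1680
≈ 228.54 RPM

228.54 RPM


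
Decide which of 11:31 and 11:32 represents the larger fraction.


11/31 = 0.3548
11/32 = 0.3438
0.3548 > 0.3438, so 11:31 is greater
= 11:31

11:31


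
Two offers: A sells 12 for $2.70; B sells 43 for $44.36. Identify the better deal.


Deal A: $2.70/12 = $0.2250/unit
Deal B: $44.36/43 = $1.0316/unit
A is cheaper per unit
= Deal A

Deal A


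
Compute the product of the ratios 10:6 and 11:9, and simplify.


Compound ratio = (10×11) : (6×9)
= 110:54
GCD = 2
= 55:27

55:27


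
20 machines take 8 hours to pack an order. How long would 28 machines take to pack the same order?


Inverse proportion: x × y = constant
k = 20 × 8 = 160
y₂ = k / 28 = 160 / 28
= 5.71

5.71


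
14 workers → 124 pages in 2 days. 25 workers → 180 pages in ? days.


Days ∝ work / workers, so d₂ = d₁ × (m₁/m₂) × (w₂/w₁)
Workers factor (inverse): 14/25 = 0.5600
Work factor (direct): 180/124 ≈ 1.4516
d₂ = 2 × 14/25 × 180/124 = (2 × 14 × 180) / (25 × 124) = 5040/3100
≈ 1.63 days

1.63 days


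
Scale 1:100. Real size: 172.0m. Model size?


Model size = real / scale
= 172.0 / 100
= 1.7200 m

1.7200 m


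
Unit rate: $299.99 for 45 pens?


Unit rate = total / quantity
= 299.99 / 45
= $6.67 per unit

$6.67 per unit


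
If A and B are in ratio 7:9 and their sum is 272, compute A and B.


Let A = 7k, B = 9k.
7k + 9k = 272
16k = 272 → k = 272/16 = 17
A = 7×17 = 119, B = 9×17 = 153
= A = 119, B = 153

A = 119, B = 153


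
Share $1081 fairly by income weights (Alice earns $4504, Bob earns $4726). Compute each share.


Total income = 4504 + 4726 = $9230
Alice: $1081 × 4504/9230 = $527.50
Bob: $1081 × 4726/9230 = $553.50
= Alice: $527.50, Bob: $553.50

Alice: $527.50, Bob: $553.50


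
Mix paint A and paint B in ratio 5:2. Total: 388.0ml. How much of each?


Total parts = 5 + 2 = 7
paint A: 388.0 × 5/7 = 277.1ml
paint B: 388.0 × 2/7 = 110.9ml
= 277.1ml and 110.9ml

277.1ml and 110.9ml


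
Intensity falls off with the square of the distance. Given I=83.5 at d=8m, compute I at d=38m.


I₁d₁² = I₂d₂²
I₂ = I₁ × (d₁/d₂)²
= 83.5 × (8/38)²
= 83.5 × 64/1444
= 5344/1444
≈ 3.7008

3.7008


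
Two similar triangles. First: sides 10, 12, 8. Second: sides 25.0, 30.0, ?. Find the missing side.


Scale factor = 25.0/10 = 2.5
Missing side = 8 × 2.5
= 20.0

20.0


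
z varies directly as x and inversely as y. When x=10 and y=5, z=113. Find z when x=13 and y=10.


z = k·x/y
Solve for k using the known point: k = z·y/x = 113×5/10 = 565/10 = 56.5000
Now evaluate at x=13, y=10:
z = k × 13 / 10 = (565 × 13) / (10 × 10) = 7345/100
= 73.4500

73.4500


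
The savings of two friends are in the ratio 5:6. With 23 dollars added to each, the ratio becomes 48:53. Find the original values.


Let A = 5k, B = 6k.
(5k + 23) / (6k + 23) = 48/53
Cross-multiply: 53(5k + 23) = 48(6k + 23)
265k + 1219 = 288k + 1104
265k - 288k = 1104 - 1219
-23k = -115
k = -115/-23 = 5
A = 5×5 = 25, B = 6×5 = 30
= A = 25, B = 30

A = 25, B = 30


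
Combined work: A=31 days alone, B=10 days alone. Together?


Rate of A = 1/31 per day
Rate of B = 1/10 per day
Combined rate = 1/31 + 1/10 = 41/310 ≈ 0.1323 per day
Days = 1 / combined rate = 310/41
≈ 7.56 days

7.56 days


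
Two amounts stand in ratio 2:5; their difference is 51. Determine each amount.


Let A = 2k, B = 5k.
5k - 2k = 51
3k = 51 → k = 51/3 = 17
A = 2×17 = 34, B = 5×17 = 85
= A = 34, B = 85

A = 34, B = 85


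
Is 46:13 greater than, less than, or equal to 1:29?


46/13 = 3.5385
1/29 = 0.0345
3.5385 > 0.0345, so 46:13 is greater
= greater than

greater than


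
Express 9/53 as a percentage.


Percentage = (part / whole) × 100
= (9 / 53) × 100
≈ 16.98%

16.98%


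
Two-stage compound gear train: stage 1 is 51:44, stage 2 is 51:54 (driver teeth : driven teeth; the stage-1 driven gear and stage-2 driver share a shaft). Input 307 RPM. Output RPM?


Stage 1: RPM_B = RPM_A × t_A/t_B = 307 × 51/44 = 15657/44 ≈ 355.84
B and C share a shaft → RPM_C = RPM_B
Stage 2: RPM_D = RPM_C × t_C/t_D = RPM_A × (t_A×t_C)/(t_B×t_D)
Overall ratio = (51×51)/(44×54) = 2601/2376
RPM_D = 307 × 2601/2376 = 798507/2376
≈ 336.07 RPM

336.07 RPM


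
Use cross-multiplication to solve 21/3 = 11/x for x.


Cross multiply: 21 × x = 3 × 11
21x = 33
x = 33 / 21
= 1.57

1.57


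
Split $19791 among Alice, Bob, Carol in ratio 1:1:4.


Total parts = 1 + 1 + 4 = 6
Alice: 19791 × 1/6 = 3298.50
Bob: 19791 × 1/6 = 3298.50
Carol: 19791 × 4/6 = 13194.00
= Alice: $3298.50, Bob: $3298.50, Carol: $13194.00

Alice: $3298.50, Bob: $3298.50, Carol: $13194.00


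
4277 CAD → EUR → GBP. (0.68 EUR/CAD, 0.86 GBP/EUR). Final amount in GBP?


Step 1: 4277 CAD × 0.68 = 2908.36 EUR
Step 2: 2908.36 EUR × 0.86 = 2501.19 GBP
Implied rate CAD→GBP = 0.68 × 0.86 = 0.5848
= 2501.19 GBP

2501.19 GBP


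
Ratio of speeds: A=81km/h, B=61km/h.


Ratio = 81:61
GCD = 1
Simplified = 81:61
Time ratio (same distance) = 61:81
Speed ratio = 81:61

81:61


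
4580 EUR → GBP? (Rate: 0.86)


Amount × rate = 4580 × 0.86
= 3938.80 GBP

3938.80 GBP


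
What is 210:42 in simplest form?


GCD(210, 42) = 42
210/42 : 42/42
= 5:1

5:1


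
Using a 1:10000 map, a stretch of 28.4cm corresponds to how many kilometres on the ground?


Real distance = map distance × scale
= 28.4cm × 10000
= 284000 cm = 2840.0 m
= 2.840 km

2.840 km


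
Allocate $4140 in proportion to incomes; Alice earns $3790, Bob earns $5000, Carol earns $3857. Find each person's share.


Total income = 3790 + 5000 + 3857 = $12647
Alice: $4140 × 3790/12647 = $1240.66
Bob: $4140 × 5000/12647 = $1636.75
Carol: $4140 × 3857/12647 = $1262.59
= Alice: $1240.66, Bob: $1636.75, Carol: $1262.59

Alice: $1240.66, Bob: $1636.75, Carol: $1262.59


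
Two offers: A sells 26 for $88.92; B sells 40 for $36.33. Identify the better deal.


Deal A: $88.92/26 = $3.4200/unit
Deal B: $36.33/40 = $0.9083/unit
B is cheaper per unit
= Deal B

Deal B


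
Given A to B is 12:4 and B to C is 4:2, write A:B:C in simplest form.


Match B: multiply A:B by 4 → 48:16
Multiply B:C by 4 → 16:8
Combined: 48:16:8
GCD = 8
= 6:2:1

6:2:1


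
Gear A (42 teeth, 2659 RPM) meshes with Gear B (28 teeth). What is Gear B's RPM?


Gear ratio = 42:28 = 3:2
RPM_B = RPM_A × (teeth_A / teeth_B)
= 2659 × (42/28)
= 3988.5 RPM

3988.5 RPM


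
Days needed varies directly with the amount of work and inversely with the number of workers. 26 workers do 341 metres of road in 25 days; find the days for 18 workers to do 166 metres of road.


Days ∝ work / workers, so d₂ = d₁ × (m₁/m₂) × (w₂/w₁)
Workers factor (inverse): 26/18 ≈ 1.4444
Work factor (direct): 166/341 ≈ 0.4868
d₂ = 25 × 26/18 × 166/341 = (25 × 26 × 166) / (18 × 341) = 107900/6138
≈ 17.58 days

17.58 days


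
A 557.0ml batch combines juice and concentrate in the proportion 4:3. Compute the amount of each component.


Total parts = 4 + 3 = 7
juice: 557.0 × 4/7 = 318.3ml
concentrate: 557.0 × 3/7 = 238.7ml
= 318.3ml and 238.7ml

318.3ml and 238.7ml


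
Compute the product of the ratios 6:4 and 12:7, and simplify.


Compound ratio = (6×12) : (4×7)
= 72:28
GCD = 4
= 18:7

18:7


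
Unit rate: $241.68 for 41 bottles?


Unit rate = total / quantity
= 241.68 / 41
= $5.89 per unit

$5.89 per unit


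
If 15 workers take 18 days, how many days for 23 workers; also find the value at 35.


Inverse proportion: x × y = constant
k = 15 × 18 = 270
At x=23: k/23 = 11.74
At x=35: k/35 = 7.71
= 11.74 and 7.71

11.74 and 7.71


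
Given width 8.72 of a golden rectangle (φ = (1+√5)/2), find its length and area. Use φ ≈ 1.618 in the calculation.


φ = (1 + √5) / 2 ≈ 1.618
Length = width × φ = 8.72 × 1.618 = 14.10896
≈ 14.11
Area = width × length = 8.72 × 14.10896 = 123.0301312 ≈ 123.03
= Length: 14.11, Area: 123.03

Length: 14.11, Area: 123.03


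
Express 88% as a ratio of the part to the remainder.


88% means 88 parts out of 100; remainder = 12
Part : remainder = 88:12
GCD = 4
= 22:3

22:3


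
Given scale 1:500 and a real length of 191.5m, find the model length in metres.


Model size = real / scale
= 191.5 / 500
= 0.3830 m

0.3830 m


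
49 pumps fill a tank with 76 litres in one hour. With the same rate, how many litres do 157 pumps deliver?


Direct proportion: y/x = constant
k = 76/49 ≈ 1.5510
y₂ = k × 157 = 76 × 157 / 49 = 11932/49
≈ 243.51

243.51


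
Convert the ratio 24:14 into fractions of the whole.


Total parts = 24 + 14 = 38
First part: 24/38 = 12/19
Second part: 14/38 = 7/19
= 12/19 and 7/19

12/19 and 7/19


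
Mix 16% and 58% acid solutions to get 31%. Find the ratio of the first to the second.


Let x parts of 16% mix with y parts of 58%.
16x + 58y = 31(x + y)
16x + 58y = 31x + 31y
x(16 - 31) = y(31 - 58)
x/y = (58 - 31)/(31 - 16) = 27/15
Simplify: 9:5
= 9:5

9:5


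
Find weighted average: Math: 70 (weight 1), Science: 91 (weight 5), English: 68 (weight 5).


Numerator = 70×1 + 91×5 + 68×5
= 70 + 455 + 340
= 865
Total weight = 11
Weighted avg = 865/11
= 78.64

78.64


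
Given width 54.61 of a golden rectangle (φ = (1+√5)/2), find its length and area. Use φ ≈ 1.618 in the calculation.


φ = (1 + √5) / 2 ≈ 1.618
Length = width × φ = 54.61 × 1.618 = 88.35898
≈ 88.36
Area = width × length = 54.61 × 88.35898 = 4825.2838978 ≈ 4825.28
= Length: 88.36, Area: 4825.28

Length: 88.36, Area: 4825.28


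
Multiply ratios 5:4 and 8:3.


Compound ratio = (5×8) : (4×3)
= 40:12
GCD = 4
= 10:3

10:3


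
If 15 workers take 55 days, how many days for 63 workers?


Inverse proportion: x × y = constant
k = 15 × 55 = 825
y₂ = k / 63 = 825 / 63
= 13.10

13.10


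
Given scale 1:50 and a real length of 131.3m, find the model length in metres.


Model size = real / scale
= 131.3 / 50
= 2.6260 m

2.6260 m


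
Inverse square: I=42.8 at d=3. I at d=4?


I₁d₁² = I₂d₂²
I₂ = I₁ × (d₁/d₂)²
= 42.8 × (3/4)²
= 42.8 × 9/16
= 385.2/16
= 24.0750

24.0750


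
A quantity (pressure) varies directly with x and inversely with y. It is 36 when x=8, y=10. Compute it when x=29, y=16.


z = k·x/y
Solve for k using the known point: k = z·y/x = 36×10/8 = 360/8 = 45.0000
Now evaluate at x=29, y=16:
z = k × 29 / 16 = (360 × 29) / (8 × 16) = 10440/128
= 81.5625

81.5625


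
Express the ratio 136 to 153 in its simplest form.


GCD(136, 153) = 17
136/17 : 153/17
= 8:9

8:9


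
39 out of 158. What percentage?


Percentage = (part / whole) × 100
= (39 / 158) × 100
≈ 24.68%

24.68%


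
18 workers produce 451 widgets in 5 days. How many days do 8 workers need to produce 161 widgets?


Days ∝ work / workers, so d₂ = d₁ × (m₁/m₂) × (w₂/w₁)
Workers factor (inverse): 18/8 = 2.2500
Work factor (direct): 161/451 ≈ 0.3570
d₂ = 5 × 18/8 × 161/451 = (5 × 18 × 161) / (8 × 451) = 14490/3608
≈ 4.02 days

4.02 days


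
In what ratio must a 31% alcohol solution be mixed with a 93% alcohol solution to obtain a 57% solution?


Let x parts of 31% mix with y parts of 93%.
31x + 93y = 57(x + y)
31x + 93y = 57x + 57y
x(31 - 57) = y(57 - 93)
x/y = (93 - 57)/(57 - 31) = 36/26
Simplify: 18:13
= 18:13

18:13


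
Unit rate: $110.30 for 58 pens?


Unit rate = total / quantity
= 110.30 / 58
= $1.90 per unit

$1.90 per unit


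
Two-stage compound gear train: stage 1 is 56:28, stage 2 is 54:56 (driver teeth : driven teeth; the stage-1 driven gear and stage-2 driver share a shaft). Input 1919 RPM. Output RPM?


Stage 1: RPM_B = RPM_A × t_A/t_B = 1919 × 56/28 = 107464/28 = 3838.00
B and C share a shaft → RPM_C = RPM_B
Stage 2: RPM_D = RPM_C × t_C/t_D = RPM_A × (t_A×t_C)/(t_B×t_D)
Overall ratio = (56×54)/(28×56) = 3024/1568
RPM_D = 1919 × 3024/1568 = 5803056/1568
≈ 3700.93 RPM

3700.93 RPM


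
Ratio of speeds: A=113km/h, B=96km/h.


Ratio = 113:96
GCD = 1
Simplified = 113:96
Time ratio (same distance) = 96:113
Speed ratio = 113:96

113:96


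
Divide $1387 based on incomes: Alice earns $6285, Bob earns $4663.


Total income = 6285 + 4663 = $10948
Alice: $1387 × 6285/10948 = $796.25
Bob: $1387 × 4663/10948 = $590.75
= Alice: $796.25, Bob: $590.75

Alice: $796.25, Bob: $590.75


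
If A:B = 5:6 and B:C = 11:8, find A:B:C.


Match B: multiply A:B by 11 → 55:66
Multiply B:C by 6 → 66:48
Combined: 55:66:48
GCD = 1
= 55:66:48

55:66:48


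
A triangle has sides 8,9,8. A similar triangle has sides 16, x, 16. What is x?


Scale factor = 16/8 = 2
Missing side = 9 × 2
= 18.0

18.0


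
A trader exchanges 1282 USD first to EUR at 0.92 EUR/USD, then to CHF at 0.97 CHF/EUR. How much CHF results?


Step 1: 1282 USD × 0.92 = 1179.44 EUR
Step 2: 1179.44 EUR × 0.97 = 1144.06 CHF
Implied rate USD→CHF = 0.92 × 0.97 = 0.8924
= 1144.06 CHF

1144.06 CHF


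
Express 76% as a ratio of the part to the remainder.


76% means 76 parts out of 100; remainder = 24
Part : remainder = 76:24
GCD = 4
= 19:6

19:6


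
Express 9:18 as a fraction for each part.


Total parts = 9 + 18 = 27
First part: 9/27 = 1/3
Second part: 18/27 = 2/3
= 1/3 and 2/3

1/3 and 2/3


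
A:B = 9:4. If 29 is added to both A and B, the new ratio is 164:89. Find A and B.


Let A = 9k, B = 4k.
(9k + 29) / (4k + 29) = 164/89
Cross-multiply: 89(9k + 29) = 164(4k + 29)
801k + 2581 = 656k + 4756
801k - 656k = 4756 - 2581
145k = 2175
k = 2175/145 = 15
A = 9×15 = 135, B = 4×15 = 60
= A = 135, B = 60

A = 135, B = 60


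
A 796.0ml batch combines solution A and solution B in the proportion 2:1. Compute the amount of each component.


Total parts = 2 + 1 = 3
solution A: 796.0 × 2/3 = 530.7ml
solution B: 796.0 × 1/3 = 265.3ml
= 530.7ml and 265.3ml

530.7ml and 265.3ml


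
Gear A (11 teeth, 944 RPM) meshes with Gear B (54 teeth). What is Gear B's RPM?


Gear ratio = 11:54 = 11:54
RPM_B = RPM_A × (teeth_A / teeth_B)
= 944 × (11/54)
= 192.3 RPM

192.3 RPM


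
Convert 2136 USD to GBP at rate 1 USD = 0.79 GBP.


Amount × rate = 2136 × 0.79
= 1687.44 GBP

1687.44 GBP


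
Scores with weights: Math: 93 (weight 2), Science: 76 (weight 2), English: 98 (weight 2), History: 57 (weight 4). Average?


Numerator = 93×2 + 76×2 + 98×2 + 57×4
= 186 + 152 + 196 + 228
= 762
Total weight = 10
Weighted avg = 762/10
= 76.20

76.20


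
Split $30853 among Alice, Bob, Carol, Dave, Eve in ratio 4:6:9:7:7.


Total parts = 4 + 6 + 9 + 7 + 7 = 33
Alice: 30853 × 4/33 = 3739.76
Bob: 30853 × 6/33 = 5609.64
Carol: 30853 × 9/33 = 8414.45
Dave: 30853 × 7/33 = 6544.58
Eve: 30853 × 7/33 = 6544.58
= Alice: $3739.76, Bob: $5609.64, Carol: $8414.45, Dave: $6544.58, Eve: $6544.58

Alice: $3739.76, Bob: $5609.64, Carol: $8414.45, Dave: $6544.58, Eve: $6544.58


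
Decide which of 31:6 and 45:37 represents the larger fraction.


31/6 = 5.1667
45/37 = 1.2162
5.1667 > 1.2162, so 31:6 is greater
= 31:6

31:6


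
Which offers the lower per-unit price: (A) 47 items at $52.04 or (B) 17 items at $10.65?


Deal A: $52.04/47 = $1.1072/unit
Deal B: $10.65/17 = $0.6265/unit
B is cheaper per unit
= Deal B

Deal B


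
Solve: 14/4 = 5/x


Cross multiply: 14 × x = 4 × 5
14x = 20
x = 20 / 14
= 1.43

1.43


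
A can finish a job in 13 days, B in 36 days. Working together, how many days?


Rate of A = 1/13 per day
Rate of B = 1/36 per day
Combined rate = 1/13 + 1/36 = 49/468 ≈ 0.1047 per day
Days = 1 / combined rate = 468/49
≈ 9.55 days

9.55 days


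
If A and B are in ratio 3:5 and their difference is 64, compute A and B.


Let A = 3k, B = 5k.
5k - 3k = 64
2k = 64 → k = 64/2 = 32
A = 3×32 = 96, B = 5×32 = 160
= A = 96, B = 160

A = 96, B = 160


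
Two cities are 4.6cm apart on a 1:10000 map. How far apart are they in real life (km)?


Real distance = map distance × scale
= 4.6cm × 10000
= 46000 cm = 460.0 m
= 0.460 km

0.460 km


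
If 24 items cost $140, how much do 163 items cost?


Direct proportion: y/x = constant
k = 140/24 ≈ 5.8333
y₂ = k × 163 = 140 × 163 / 24 = 22820/24
≈ 950.83

950.83


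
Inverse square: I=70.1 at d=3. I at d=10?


I₁d₁² = I₂d₂²
I₂ = I₁ × (d₁/d₂)²
= 70.1 × (3/10)²
= 70.1 × 9/100
= 630.9/100
= 6.3090

6.3090


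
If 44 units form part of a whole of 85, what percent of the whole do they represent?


Percentage = (part / whole) × 100
= (44 / 85) × 100
≈ 51.76%

51.76%


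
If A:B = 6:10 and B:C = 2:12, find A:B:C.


Match B: multiply A:B by 2 → 12:20
Multiply B:C by 10 → 20:120
Combined: 12:20:120
GCD = 4
= 3:5:30

3:5:30


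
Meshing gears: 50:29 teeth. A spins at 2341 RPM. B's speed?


Gear ratio = 50:29 = 50:29
RPM_B = RPM_A × (teeth_A / teeth_B)
= 2341 × (50/29)
= 4036.2 RPM

4036.2 RPM


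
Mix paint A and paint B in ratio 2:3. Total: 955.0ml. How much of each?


Total parts = 2 + 3 = 5
paint A: 955.0 × 2/5 = 382.0ml
paint B: 955.0 × 3/5 = 573.0ml
= 382.0ml and 573.0ml

382.0ml and 573.0ml


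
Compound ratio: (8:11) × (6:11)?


Compound ratio = (8×6) : (11×11)
= 48:121
GCD = 1
= 48:121

48:121


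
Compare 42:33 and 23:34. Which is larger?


42/33 = 1.2727
23/34 = 0.6765
1.2727 > 0.6765, so 42:33 is greater
= 42:33

42:33


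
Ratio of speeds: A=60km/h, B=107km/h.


Ratio = 60:107
GCD = 1
Simplified = 60:107
Time ratio (same distance) = 107:60
Speed ratio = 60:107

60:107


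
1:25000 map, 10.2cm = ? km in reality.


Real distance = map distance × scale
= 10.2cm × 25000
= 255000 cm = 2550.0 m
= 2.550 km

2.550 km


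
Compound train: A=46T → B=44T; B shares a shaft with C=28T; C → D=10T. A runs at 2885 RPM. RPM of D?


Stage 1: RPM_B = RPM_A × t_A/t_B = 2885 × 46/44 = 132710/44 ≈ 3016.14
B and C share a shaft → RPM_C = RPM_B
Stage 2: RPM_D = RPM_C × t_C/t_D = RPM_A × (t_A×t_C)/(t_B×t_D)
Overall ratio = (46×28)/(44×10) = 1288/440
RPM_D = 2885 × 1288/440 = 3715880/440
≈ 8445.18 RPM

8445.18 RPM


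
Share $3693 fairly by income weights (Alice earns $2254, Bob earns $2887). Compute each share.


Total income = 2254 + 2887 = $5141
Alice: $3693 × 2254/5141 = $1619.14
Bob: $3693 × 2887/5141 = $2073.86
= Alice: $1619.14, Bob: $2073.86

Alice: $1619.14, Bob: $2073.86


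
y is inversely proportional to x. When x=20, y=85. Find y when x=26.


Inverse proportion: x × y = constant
k = 20 × 85 = 1700
y₂ = k / 26 = 1700 / 26
= 65.38

65.38


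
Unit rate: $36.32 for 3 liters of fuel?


Unit rate = total / quantity
= 36.32 / 3
= $12.11 per unit

$12.11 per unit


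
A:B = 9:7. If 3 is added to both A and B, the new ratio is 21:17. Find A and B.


Let A = 9k, B = 7k.
(9k + 3) / (7k + 3) = 21/17
Cross-multiply: 17(9k + 3) = 21(7k + 3)
153k + 51 = 147k + 63
153k - 147k = 63 - 51
6k = 12
k = 12/6 = 2
A = 9×2 = 18, B = 7×2 = 14
= A = 18, B = 14

A = 18, B = 14


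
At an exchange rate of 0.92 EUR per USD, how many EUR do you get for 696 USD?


Amount × rate = 696 × 0.92
= 640.32 EUR

640.32 EUR


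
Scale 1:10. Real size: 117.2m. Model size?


Model size = real / scale
= 117.2 / 10
= 11.7200 m

11.7200 m


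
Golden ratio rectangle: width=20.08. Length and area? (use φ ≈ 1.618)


φ = (1 + √5) / 2 ≈ 1.618
Length = width × φ = 20.08 × 1.618 = 32.48944
≈ 32.49
Area = width × length = 20.08 × 32.48944 = 652.3879552 ≈ 652.39
= Length: 32.49, Area: 652.39

Length: 32.49, Area: 652.39


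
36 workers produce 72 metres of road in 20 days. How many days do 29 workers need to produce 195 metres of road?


Days ∝ work / workers, so d₂ = d₁ × (m₁/m₂) × (w₂/w₁)
Workers factor (inverse): 36/29 ≈ 1.2414
Work factor (direct): 195/72 ≈ 2.7083
d₂ = 20 × 36/29 × 195/72 = (20 × 36 × 195) / (29 × 72) = 140400/2088
≈ 67.24 days

67.24 days


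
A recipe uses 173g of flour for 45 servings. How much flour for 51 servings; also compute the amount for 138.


Direct proportion: y/x = constant
k = 173/45 ≈ 3.8444
y at x=51: k × 51 = 173 × 51 / 45 = 8823/45 ≈ 196.07
y at x=138: k × 138 = 173 × 138 / 45 = 23874/45 ≈ 530.53
= 196.07 and 530.53

196.07 and 530.53


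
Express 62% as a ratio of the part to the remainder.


62% means 62 parts out of 100; remainder = 38
Part : remainder = 62:38
GCD = 2
= 31:19

31:19


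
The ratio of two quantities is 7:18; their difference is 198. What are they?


Let A = 7k, B = 18k.
18k - 7k = 198
11k = 198 → k = 198/11 = 18
A = 7×18 = 126, B = 18×18 = 324
= A = 126, B = 324

A = 126, B = 324
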